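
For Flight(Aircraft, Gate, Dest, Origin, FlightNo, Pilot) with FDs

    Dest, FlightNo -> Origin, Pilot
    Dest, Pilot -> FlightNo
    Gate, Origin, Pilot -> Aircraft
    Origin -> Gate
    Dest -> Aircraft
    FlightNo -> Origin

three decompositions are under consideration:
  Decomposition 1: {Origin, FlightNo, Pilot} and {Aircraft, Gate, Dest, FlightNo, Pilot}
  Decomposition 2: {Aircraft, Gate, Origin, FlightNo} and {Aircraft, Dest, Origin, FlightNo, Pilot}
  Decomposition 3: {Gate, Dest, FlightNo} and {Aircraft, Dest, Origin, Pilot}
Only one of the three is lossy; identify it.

Decomposition 3

Decomposition 1: common = {FlightNo, Pilot}, closure = {Aircraft, Gate, Origin, FlightNo, Pilot} → lossless.
Decomposition 2: common = {Aircraft, Origin, FlightNo}, closure = {Aircraft, Gate, Origin, FlightNo} → lossless.
Decomposition 3: common = {Dest}, closure = {Aircraft, Dest} → lossy.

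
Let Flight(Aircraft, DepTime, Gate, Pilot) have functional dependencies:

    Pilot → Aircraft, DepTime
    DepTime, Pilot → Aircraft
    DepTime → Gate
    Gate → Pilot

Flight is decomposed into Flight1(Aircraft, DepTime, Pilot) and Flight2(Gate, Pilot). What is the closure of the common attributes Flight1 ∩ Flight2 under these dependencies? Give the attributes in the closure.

Aircraft, DepTime, Gate, Pilot

Flight1 ∩ Flight2 = {Pilot}.
Pilot → Aircraft, DepTime applies, adding Aircraft, DepTime
DepTime → Gate applies, adding Gate
Closure: {Aircraft, DepTime, Gate, Pilot}.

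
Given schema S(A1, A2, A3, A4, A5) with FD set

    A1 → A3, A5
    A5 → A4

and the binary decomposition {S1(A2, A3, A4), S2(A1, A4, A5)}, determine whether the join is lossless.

Common attributes: S1 ∩ S2 = {A4}.
No dependency enlarges {A4}, so (A4)⁺ = {A4}.
The closure contains neither all of S1 = {A2, A3, A4} nor all of S2 = {A1, A4, A5}, so the common attributes are not a superkey of either fragment. The join is lossy.

No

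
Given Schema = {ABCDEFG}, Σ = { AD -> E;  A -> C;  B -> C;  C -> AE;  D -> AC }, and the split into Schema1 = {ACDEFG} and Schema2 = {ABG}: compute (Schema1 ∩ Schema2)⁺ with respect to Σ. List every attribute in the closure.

ACEG

Schema1 ∩ Schema2 = {AG}.
A → C applies, adding C
C → AE applies, adding E
Closure: {ACEG}.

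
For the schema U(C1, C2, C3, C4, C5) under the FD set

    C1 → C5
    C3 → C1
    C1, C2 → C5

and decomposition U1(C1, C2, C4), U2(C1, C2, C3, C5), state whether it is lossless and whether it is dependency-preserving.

Lossless test: (C1, C2)⁺ = {C1, C2, C5}, which is a superkey of neither fragment — lossy.
Dependency preservation: every FD's attributes lie within a single fragment, so each can be enforced locally — preserved.

lossy but dependency-preserving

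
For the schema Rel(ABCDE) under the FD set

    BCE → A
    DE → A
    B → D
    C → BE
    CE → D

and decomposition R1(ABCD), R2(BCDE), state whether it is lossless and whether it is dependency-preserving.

lossless but not dependency-preserving

Lossless test: (BCD)⁺ = {ABCDE}, which contains all of one fragment — lossless.
Dependency preservation: the restricted closure of {DE} across the fragments never reaches {A}, so DE → A cannot be enforced without a join — not preserved.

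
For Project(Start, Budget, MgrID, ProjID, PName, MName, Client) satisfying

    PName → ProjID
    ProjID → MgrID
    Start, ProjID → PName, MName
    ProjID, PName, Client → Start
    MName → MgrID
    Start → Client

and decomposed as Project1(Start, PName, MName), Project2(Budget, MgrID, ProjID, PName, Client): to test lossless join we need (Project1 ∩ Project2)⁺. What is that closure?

Project1 ∩ Project2 = {PName}.
PName → ProjID applies, adding ProjID
ProjID → MgrID applies, adding MgrID
Closure: {MgrID, ProjID, PName}.

MgrID, ProjID, PName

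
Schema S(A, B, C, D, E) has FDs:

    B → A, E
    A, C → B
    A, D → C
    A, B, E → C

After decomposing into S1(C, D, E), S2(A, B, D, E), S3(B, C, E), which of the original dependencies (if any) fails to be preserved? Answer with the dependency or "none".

A, C → B

Check A, C → B: no single fragment contains all of {A, B, C}, and the restricted closure of {A, C} across the fragments never reaches {B}.
B → A, E is preserved.
A, D → C is preserved.
A, B, E → C is preserved.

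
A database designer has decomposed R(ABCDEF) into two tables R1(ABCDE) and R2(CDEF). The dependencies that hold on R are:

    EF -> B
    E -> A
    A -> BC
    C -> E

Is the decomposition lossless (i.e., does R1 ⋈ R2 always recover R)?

Common attributes: R1 ∩ R2 = {CDE}.
Closure of {CDE}: E → A applies, adding A; A → BC applies, adding B. So (CDE)⁺ = {ABCDE}.
This closure contains every attribute of R1, so R1 ∩ R2 → R1. The join is lossless.

Yes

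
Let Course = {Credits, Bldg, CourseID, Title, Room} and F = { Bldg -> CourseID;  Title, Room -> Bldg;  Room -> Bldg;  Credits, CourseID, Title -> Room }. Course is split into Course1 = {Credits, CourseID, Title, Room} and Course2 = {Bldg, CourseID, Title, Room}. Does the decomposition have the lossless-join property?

Yes

Common attributes: Course1 ∩ Course2 = {CourseID, Title, Room}.
Closure of {CourseID, Title, Room}: Title, Room → Bldg applies, adding Bldg. So (CourseID, Title, Room)⁺ = {Bldg, CourseID, Title, Room}.
This closure contains every attribute of Course2, so Course1 ∩ Course2 → Course2. The join is lossless.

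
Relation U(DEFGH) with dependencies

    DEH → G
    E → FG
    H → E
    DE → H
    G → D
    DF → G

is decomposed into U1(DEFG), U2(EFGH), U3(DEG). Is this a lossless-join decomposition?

Chase test. Columns are DEFGH; row i has aⱼ where attribute j ∈ Ui, else bᵢⱼ.
Initial tableau (one row per fragment):
  row 1: a1 a2 a3 a4 b15
  row 2: b21 a2 a3 a4 a5
  row 3: a1 a2 b33 a4 b35
Rows 1 and 3 agree on E; apply E→FG and equate their FG entries.
Rows 1 and 3 agree on DE; apply DE→H and equate their H entries.
Rows 1 and 2 agree on G; apply G→D and equate their D entries.
Rows 1 and 2 agree on DE; apply DE→H and equate their H entries.
Row 1 is now all distinguished symbols — the join is lossless.

Yes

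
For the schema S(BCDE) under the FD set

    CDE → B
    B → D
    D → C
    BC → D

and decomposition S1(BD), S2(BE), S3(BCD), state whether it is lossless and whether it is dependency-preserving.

Lossless test (chase): Rows 1 and 2 agree on B; apply B→D and equate their D entries. Rows 1 and 2 agree on D; apply D→C and equate their C entries. Rows 1 and 3 agree on D; apply D→C and equate their C entries. Row 2 is now all distinguished symbols — the join is lossless.
Dependency preservation: the restricted closure of {CDE} across the fragments never reaches {B}, so CDE → B cannot be enforced without a join — not preserved.

lossless but not dependency-preserving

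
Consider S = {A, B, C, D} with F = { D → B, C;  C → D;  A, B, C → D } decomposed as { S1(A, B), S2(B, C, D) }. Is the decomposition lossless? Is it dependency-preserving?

Lossless test: (B)⁺ = {B}, which is a superkey of neither fragment — lossy.
Dependency preservation: A, B, C → D is not contained in any single fragment, but the restricted closure of its left-hand side across the fragments still reaches the right-hand side; the remaining FDs each lie inside some fragment. All dependencies are preserved.

lossy but dependency-preserving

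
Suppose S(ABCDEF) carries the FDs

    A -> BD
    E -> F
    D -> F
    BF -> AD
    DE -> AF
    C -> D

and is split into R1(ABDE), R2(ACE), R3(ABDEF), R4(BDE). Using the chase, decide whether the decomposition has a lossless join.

Yes

Chase test. Columns are ABCDEF; row i has aⱼ where attribute j ∈ Ri, else bᵢⱼ.
Initial tableau (one row per fragment):
  row 1: a1 a2 b13 a4 a5 b16
  row 2: a1 b22 a3 b24 a5 b26
  row 3: a1 a2 b33 a4 a5 a6
  row 4: b41 a2 b43 a4 a5 b46
Rows 1 and 2 agree on A; apply A→BD and equate their BD entries.
Rows 1 and 2 agree on E; apply E→F and equate their F entries.
Rows 1 and 3 agree on E; apply E→F and equate their F entries.
Rows 1 and 4 agree on E; apply E→F and equate their F entries.
Rows 1 and 4 agree on BF; apply BF→AD and equate their AD entries.
Row 2 is now all distinguished symbols — the join is lossless.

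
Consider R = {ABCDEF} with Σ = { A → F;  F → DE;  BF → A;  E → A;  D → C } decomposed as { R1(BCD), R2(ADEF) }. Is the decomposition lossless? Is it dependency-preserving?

lossy but dependency-preserving

Lossless test: (D)⁺ = {CD}, which is a superkey of neither fragment — lossy.
Dependency preservation: BF → A is not contained in any single fragment, but the restricted closure of its left-hand side across the fragments still reaches the right-hand side; the remaining FDs each lie inside some fragment. All dependencies are preserved.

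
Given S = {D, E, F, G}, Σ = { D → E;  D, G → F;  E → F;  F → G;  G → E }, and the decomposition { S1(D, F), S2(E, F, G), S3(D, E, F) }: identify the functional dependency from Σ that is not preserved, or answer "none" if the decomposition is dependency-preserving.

none

D → E lies within S3.
D, G → F: restricted closure across fragments reaches F.
E → F lies within S2.
F → G lies within S2.
G → E lies within S2.
Every dependency is enforceable on the fragments, so the decomposition is dependency-preserving.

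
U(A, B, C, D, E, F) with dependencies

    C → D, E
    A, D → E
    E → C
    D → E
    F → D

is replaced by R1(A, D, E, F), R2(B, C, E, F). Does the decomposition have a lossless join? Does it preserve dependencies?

Lossless test: (E, F)⁺ = {C, D, E, F}, which is a superkey of neither fragment — lossy.
Dependency preservation: C → D, E is not contained in any single fragment, but the restricted closure of its left-hand side across the fragments still reaches the right-hand side; the remaining FDs each lie inside some fragment. All dependencies are preserved.

lossy but dependency-preserving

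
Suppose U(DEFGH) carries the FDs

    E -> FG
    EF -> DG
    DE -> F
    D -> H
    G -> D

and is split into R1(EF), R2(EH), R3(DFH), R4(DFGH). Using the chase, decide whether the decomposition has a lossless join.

Chase test. Columns are DEFGH; row i has aⱼ where attribute j ∈ Ri, else bᵢⱼ.
Initial tableau (one row per fragment):
  row 1: b11 a2 a3 b14 b15
  row 2: b21 a2 b23 b24 a5
  row 3: a1 b32 a3 b34 a5
  row 4: a1 b42 a3 a4 a5
Rows 1 and 2 agree on E; apply E→FG and equate their FG entries.
Rows 1 and 2 agree on EF; apply EF→DG and equate their DG entries.
Rows 1 and 2 agree on D; apply D→H and equate their H entries.
No row becomes fully distinguished — the join is lossy.

No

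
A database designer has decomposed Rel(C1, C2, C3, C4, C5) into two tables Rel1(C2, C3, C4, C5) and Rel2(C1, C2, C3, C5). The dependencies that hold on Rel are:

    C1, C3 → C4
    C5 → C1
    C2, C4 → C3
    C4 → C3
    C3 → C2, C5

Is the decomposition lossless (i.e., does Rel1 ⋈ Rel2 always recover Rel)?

Common attributes: Rel1 ∩ Rel2 = {C2, C3, C5}.
Closure of {C2, C3, C5}: C5 → C1 applies, adding C1; C1, C3 → C4 applies, adding C4. So (C2, C3, C5)⁺ = {C1, C2, C3, C4, C5}.
This closure contains every attribute of Rel1, so Rel1 ∩ Rel2 → Rel1. The join is lossless.

Yes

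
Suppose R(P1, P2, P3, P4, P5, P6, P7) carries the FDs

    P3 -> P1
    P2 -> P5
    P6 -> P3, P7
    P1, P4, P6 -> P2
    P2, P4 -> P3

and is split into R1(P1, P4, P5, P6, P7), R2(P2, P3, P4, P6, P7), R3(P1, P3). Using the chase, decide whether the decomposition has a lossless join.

Yes

Chase test. Columns are P1, P2, P3, P4, P5, P6, P7; row i has aⱼ where attribute j ∈ Ri, else bᵢⱼ.
Initial tableau (one row per fragment):
  row 1: a1 b12 b13 a4 a5 a6 a7
  row 2: b21 a2 a3 a4 b25 a6 a7
  row 3: a1 b32 a3 b34 b35 b36 b37
Rows 2 and 3 agree on P3; apply P3→P1 and equate their P1 entries.
Rows 1 and 2 agree on P6; apply P6→P3, P7 and equate their P3, P7 entries.
Rows 1 and 2 agree on P1, P4, P6; apply P1, P4, P6→P2 and equate their P2 entries.
Rows 1 and 2 agree on P2; apply P2→P5 and equate their P5 entries.
Row 1 is now all distinguished symbols — the join is lossless.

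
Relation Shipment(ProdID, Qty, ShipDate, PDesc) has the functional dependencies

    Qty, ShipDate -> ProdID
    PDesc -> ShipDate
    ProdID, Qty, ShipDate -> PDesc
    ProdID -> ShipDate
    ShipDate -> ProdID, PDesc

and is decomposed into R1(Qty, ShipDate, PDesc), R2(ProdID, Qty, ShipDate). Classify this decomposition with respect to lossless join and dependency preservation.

lossless and dependency-preserving

Lossless test: (Qty, ShipDate)⁺ = {ProdID, Qty, ShipDate, PDesc}, which contains all of one fragment — lossless.
Dependency preservation: ProdID, Qty, ShipDate → PDesc; ShipDate → ProdID, PDesc are not contained in any single fragment, but the restricted closure of each left-hand side across the fragments still reaches the right-hand side; the remaining FDs each lie inside some fragment. All dependencies are preserved.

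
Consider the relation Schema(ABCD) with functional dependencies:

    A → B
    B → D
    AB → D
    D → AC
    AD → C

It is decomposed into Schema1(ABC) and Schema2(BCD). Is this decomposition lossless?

Common attributes: Schema1 ∩ Schema2 = {BC}.
Closure of {BC}: B → D applies, adding D; D → AC applies, adding A. So (BC)⁺ = {ABCD}.
This closure contains every attribute of Schema1, so Schema1 ∩ Schema2 → Schema1. The join is lossless.

Yes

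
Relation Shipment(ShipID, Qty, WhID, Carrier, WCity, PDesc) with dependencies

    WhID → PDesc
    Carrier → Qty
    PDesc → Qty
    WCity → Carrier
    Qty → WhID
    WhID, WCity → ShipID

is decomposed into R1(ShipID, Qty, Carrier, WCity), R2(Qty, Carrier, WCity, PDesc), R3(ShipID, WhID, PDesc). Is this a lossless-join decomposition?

Chase test. Columns are ShipID, Qty, WhID, Carrier, WCity, PDesc; row i has aⱼ where attribute j ∈ Ri, else bᵢⱼ.
Initial tableau (one row per fragment):
  row 1: a1 a2 b13 a4 a5 b16
  row 2: b21 a2 b23 a4 a5 a6
  row 3: a1 b32 a3 b34 b35 a6
Rows 2 and 3 agree on PDesc; apply PDesc→Qty and equate their Qty entries.
Rows 1 and 2 agree on Qty; apply Qty→WhID and equate their WhID entries.
Rows 1 and 3 agree on Qty; apply Qty→WhID and equate their WhID entries.
Rows 1 and 2 agree on WhID, WCity; apply WhID, WCity→ShipID and equate their ShipID entries.
Rows 1 and 2 agree on WhID; apply WhID→PDesc and equate their PDesc entries.
Row 1 is now all distinguished symbols — the join is lossless.

Yes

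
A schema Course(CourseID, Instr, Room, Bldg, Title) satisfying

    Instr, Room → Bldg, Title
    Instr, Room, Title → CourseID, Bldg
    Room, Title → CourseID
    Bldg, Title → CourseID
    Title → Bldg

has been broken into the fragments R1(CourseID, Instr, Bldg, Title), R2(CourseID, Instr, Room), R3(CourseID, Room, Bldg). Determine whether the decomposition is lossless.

No

Chase test. Columns are CourseID, Instr, Room, Bldg, Title; row i has aⱼ where attribute j ∈ Ri, else bᵢⱼ.
Initial tableau (one row per fragment):
  row 1: a1 a2 b13 a4 a5
  row 2: a1 a2 a3 b24 b25
  row 3: a1 b32 a3 a4 b35
No row becomes fully distinguished — the join is lossy.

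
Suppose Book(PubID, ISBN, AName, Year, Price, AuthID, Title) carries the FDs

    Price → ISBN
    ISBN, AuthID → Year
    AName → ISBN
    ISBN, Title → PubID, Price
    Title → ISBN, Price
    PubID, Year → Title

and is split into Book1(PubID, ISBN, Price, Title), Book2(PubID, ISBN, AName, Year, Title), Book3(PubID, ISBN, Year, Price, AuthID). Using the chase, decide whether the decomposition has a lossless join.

No

Chase test. Columns are PubID, ISBN, AName, Year, Price, AuthID, Title; row i has aⱼ where attribute j ∈ Booki, else bᵢⱼ.
Initial tableau (one row per fragment):
  row 1: a1 a2 b13 b14 a5 b16 a7
  row 2: a1 a2 a3 a4 b25 b26 a7
  row 3: a1 a2 b33 a4 a5 a6 b37
Rows 1 and 2 agree on ISBN, Title; apply ISBN, Title→PubID, Price and equate their PubID, Price entries.
Rows 2 and 3 agree on PubID, Year; apply PubID, Year→Title and equate their Title entries.
No row becomes fully distinguished — the join is lossy.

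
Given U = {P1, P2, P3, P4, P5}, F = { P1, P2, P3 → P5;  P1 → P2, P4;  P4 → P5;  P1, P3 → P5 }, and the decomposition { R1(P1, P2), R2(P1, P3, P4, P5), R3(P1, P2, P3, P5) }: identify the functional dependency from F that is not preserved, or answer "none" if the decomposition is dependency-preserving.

P1, P2, P3 → P5 lies within R3.
P1 → P2, P4: restricted closure across fragments reaches P2, P4.
P4 → P5 lies within R2.
P1, P3 → P5 lies within R2.
Every dependency is enforceable on the fragments, so the decomposition is dependency-preserving.

none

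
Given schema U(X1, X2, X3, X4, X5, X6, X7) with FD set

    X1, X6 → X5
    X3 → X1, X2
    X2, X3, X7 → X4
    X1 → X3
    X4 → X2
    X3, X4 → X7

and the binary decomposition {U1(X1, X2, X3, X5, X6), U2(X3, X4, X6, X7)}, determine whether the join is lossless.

Yes

Common attributes: U1 ∩ U2 = {X3, X6}.
Closure of {X3, X6}: X3 → X1, X2 applies, adding X1, X2; X1, X6 → X5 applies, adding X5. So (X3, X6)⁺ = {X1, X2, X3, X5, X6}.
This closure contains every attribute of U1, so U1 ∩ U2 → U1. The join is lossless.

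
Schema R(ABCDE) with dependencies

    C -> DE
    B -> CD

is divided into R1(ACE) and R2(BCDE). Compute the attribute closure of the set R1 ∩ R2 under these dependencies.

R1 ∩ R2 = {CE}.
C → DE applies, adding D
Closure: {CDE}.

CDE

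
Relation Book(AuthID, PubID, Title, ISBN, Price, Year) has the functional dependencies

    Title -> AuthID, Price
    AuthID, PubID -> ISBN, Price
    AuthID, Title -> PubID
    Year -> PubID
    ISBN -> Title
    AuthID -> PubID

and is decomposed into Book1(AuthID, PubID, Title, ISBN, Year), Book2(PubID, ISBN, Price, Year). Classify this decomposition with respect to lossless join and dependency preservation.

lossless and dependency-preserving

Lossless test: (PubID, ISBN, Year)⁺ = {AuthID, PubID, Title, ISBN, Price, Year}, which contains all of one fragment — lossless.
Dependency preservation: Title → AuthID, Price; AuthID, PubID → ISBN, Price are not contained in any single fragment, but the restricted closure of each left-hand side across the fragments still reaches the right-hand side; the remaining FDs each lie inside some fragment. All dependencies are preserved.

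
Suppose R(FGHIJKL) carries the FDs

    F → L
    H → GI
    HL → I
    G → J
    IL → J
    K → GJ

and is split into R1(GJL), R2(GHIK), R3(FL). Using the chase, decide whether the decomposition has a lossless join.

No

Chase test. Columns are FGHIJKL; row i has aⱼ where attribute j ∈ Ri, else bᵢⱼ.
Initial tableau (one row per fragment):
  row 1: b11 a2 b13 b14 a5 b16 a7
  row 2: b21 a2 a3 a4 b25 a6 b27
  row 3: a1 b32 b33 b34 b35 b36 a7
Rows 1 and 2 agree on G; apply G→J and equate their J entries.
No row becomes fully distinguished — the join is lossy.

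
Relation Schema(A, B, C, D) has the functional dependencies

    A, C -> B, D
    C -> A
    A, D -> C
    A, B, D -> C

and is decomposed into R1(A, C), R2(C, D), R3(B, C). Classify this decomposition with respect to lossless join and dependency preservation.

Lossless test (chase): Rows 1 and 2 agree on C; apply C→A and equate their A entries. Rows 1 and 3 agree on C; apply C→A and equate their A entries. Rows 1 and 2 agree on A, C; apply A, C→B, D and equate their B, D entries. Rows 1 and 3 agree on A, C; apply A, C→B, D and equate their B, D entries. Row 1 is now all distinguished symbols — the join is lossless.
Dependency preservation: the restricted closure of {A, D} across the fragments never reaches {C}, so A, D → C cannot be enforced without a join — not preserved.

lossless but not dependency-preserving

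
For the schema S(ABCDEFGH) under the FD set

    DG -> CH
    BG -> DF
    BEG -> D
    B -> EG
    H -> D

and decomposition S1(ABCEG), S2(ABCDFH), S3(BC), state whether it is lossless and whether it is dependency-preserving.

Lossless test (chase): Rows 1 and 2 agree on B; apply B→EG and equate their EG entries. Rows 1 and 3 agree on B; apply B→EG and equate their EG entries. Rows 1 and 2 agree on BG; apply BG→DF and equate their DF entries. Rows 1 and 3 agree on BG; apply BG→DF and equate their DF entries. Rows 1 and 2 agree on DG; apply DG→CH and equate their CH entries. Rows 1 and 3 agree on DG; apply DG→CH and equate their CH entries. Row 1 is now all distinguished symbols — the join is lossless.
Dependency preservation: the restricted closure of {DG} across the fragments never reaches {CH}, so DG → CH cannot be enforced without a join — not preserved.

lossless but not dependency-preserving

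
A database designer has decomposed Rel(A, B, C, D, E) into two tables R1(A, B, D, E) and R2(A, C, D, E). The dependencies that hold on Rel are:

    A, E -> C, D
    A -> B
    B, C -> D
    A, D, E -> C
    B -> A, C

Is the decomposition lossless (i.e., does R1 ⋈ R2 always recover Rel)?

Yes

Common attributes: R1 ∩ R2 = {A, D, E}.
Closure of {A, D, E}: A, E → C, D applies, adding C; A → B applies, adding B. So (A, D, E)⁺ = {A, B, C, D, E}.
This closure contains every attribute of R1, so R1 ∩ R2 → R1. The join is lossless.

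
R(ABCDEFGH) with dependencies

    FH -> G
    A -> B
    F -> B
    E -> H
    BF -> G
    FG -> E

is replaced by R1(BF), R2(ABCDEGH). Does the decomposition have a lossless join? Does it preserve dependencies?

Lossless test: (B)⁺ = {B}, which is a superkey of neither fragment — lossy.
Dependency preservation: the restricted closure of {FH} across the fragments never reaches {G}, so FH → G cannot be enforced without a join — not preserved.

lossy and not dependency-preserving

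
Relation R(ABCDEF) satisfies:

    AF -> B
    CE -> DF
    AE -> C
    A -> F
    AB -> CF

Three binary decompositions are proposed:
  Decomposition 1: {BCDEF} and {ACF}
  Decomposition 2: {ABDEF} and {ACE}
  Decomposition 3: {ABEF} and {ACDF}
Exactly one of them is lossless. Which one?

Decomposition 1: common = {CF}, closure = {CF} → lossy.
Decomposition 2: common = {AE}, closure = {ABCDEF} → lossless.
Decomposition 3: common = {AF}, closure = {ABCF} → lossy.

Decomposition 2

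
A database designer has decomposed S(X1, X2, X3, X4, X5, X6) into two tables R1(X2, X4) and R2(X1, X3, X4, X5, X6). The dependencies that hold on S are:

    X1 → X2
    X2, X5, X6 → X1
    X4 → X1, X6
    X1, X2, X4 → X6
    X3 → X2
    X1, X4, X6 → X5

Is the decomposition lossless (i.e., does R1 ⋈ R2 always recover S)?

Common attributes: R1 ∩ R2 = {X4}.
Closure of {X4}: X4 → X1, X6 applies, adding X1, X6; X1, X4, X6 → X5 applies, adding X5; X1 → X2 applies, adding X2. So (X4)⁺ = {X1, X2, X4, X5, X6}.
This closure contains every attribute of R1, so R1 ∩ R2 → R1. The join is lossless.

Yes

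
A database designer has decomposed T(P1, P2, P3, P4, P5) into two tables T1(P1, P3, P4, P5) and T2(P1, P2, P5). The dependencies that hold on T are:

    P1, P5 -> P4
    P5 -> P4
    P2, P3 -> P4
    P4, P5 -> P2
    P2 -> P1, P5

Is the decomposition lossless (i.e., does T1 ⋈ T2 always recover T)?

Common attributes: T1 ∩ T2 = {P1, P5}.
Closure of {P1, P5}: P1, P5 → P4 applies, adding P4; P4, P5 → P2 applies, adding P2. So (P1, P5)⁺ = {P1, P2, P4, P5}.
This closure contains every attribute of T2, so T1 ∩ T2 → T2. The join is lossless.

Yes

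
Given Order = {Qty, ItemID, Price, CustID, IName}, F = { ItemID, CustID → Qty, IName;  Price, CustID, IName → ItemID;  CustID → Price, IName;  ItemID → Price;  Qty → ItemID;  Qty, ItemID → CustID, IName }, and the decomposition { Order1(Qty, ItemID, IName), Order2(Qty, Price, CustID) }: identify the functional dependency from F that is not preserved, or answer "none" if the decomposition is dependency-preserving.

ItemID → Price

Check ItemID → Price: no single fragment contains all of {ItemID, Price}, and the restricted closure of {ItemID} across the fragments never reaches {Price}.
ItemID, CustID → Qty, IName is preserved.
Price, CustID, IName → ItemID is preserved.
CustID → Price, IName is preserved.
Qty → ItemID is preserved.
Qty, ItemID → CustID, IName is preserved.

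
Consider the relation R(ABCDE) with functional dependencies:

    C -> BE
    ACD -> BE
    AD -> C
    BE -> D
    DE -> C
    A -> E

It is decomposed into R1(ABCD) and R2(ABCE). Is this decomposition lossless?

Common attributes: R1 ∩ R2 = {ABC}.
Closure of {ABC}: C → BE applies, adding E; BE → D applies, adding D. So (ABC)⁺ = {ABCDE}.
This closure contains every attribute of R1, so R1 ∩ R2 → R1. The join is lossless.

Yes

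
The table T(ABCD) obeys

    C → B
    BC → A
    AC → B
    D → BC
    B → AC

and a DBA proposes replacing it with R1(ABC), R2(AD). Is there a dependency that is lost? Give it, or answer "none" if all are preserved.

D → BC

Check D → BC: no single fragment contains all of {BCD}, and the restricted closure of {D} across the fragments never reaches {BC}.
C → B is preserved.
BC → A is preserved.
AC → B is preserved.
B → AC is preserved.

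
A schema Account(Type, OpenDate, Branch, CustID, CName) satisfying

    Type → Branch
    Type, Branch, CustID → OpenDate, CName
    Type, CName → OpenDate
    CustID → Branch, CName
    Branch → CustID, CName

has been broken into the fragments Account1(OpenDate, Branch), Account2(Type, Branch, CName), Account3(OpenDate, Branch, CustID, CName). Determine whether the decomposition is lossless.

Chase test. Columns are Type, OpenDate, Branch, CustID, CName; row i has aⱼ where attribute j ∈ Accounti, else bᵢⱼ.
Initial tableau (one row per fragment):
  row 1: b11 a2 a3 b14 b15
  row 2: a1 b22 a3 b24 a5
  row 3: b31 a2 a3 a4 a5
Rows 1 and 2 agree on Branch; apply Branch→CustID, CName and equate their CustID, CName entries.
Rows 1 and 3 agree on Branch; apply Branch→CustID, CName and equate their CustID, CName entries.
No row becomes fully distinguished — the join is lossy.

No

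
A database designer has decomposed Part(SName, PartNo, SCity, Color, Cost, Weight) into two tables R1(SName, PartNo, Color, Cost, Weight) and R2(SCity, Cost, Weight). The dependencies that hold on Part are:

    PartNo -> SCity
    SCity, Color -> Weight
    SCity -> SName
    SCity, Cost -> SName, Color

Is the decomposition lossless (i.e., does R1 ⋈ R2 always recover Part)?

Common attributes: R1 ∩ R2 = {Cost, Weight}.
No dependency enlarges {Cost, Weight}, so (Cost, Weight)⁺ = {Cost, Weight}.
The closure contains neither all of R1 = {SName, PartNo, Color, Cost, Weight} nor all of R2 = {SCity, Cost, Weight}, so the common attributes are not a superkey of either fragment. The join is lossy.

No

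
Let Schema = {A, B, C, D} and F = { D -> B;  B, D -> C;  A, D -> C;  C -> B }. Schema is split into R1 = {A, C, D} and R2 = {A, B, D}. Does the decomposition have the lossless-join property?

Common attributes: R1 ∩ R2 = {A, D}.
Closure of {A, D}: D → B applies, adding B; B, D → C applies, adding C. So (A, D)⁺ = {A, B, C, D}.
This closure contains every attribute of R1, so R1 ∩ R2 → R1. The join is lossless.

Yes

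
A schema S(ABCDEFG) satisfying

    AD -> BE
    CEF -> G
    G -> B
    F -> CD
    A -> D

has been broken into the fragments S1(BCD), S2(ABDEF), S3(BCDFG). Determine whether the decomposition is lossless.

No

Chase test. Columns are ABCDEFG; row i has aⱼ where attribute j ∈ Si, else bᵢⱼ.
Initial tableau (one row per fragment):
  row 1: b11 a2 a3 a4 b15 b16 b17
  row 2: a1 a2 b23 a4 a5 a6 b27
  row 3: b31 a2 a3 a4 b35 a6 a7
Rows 2 and 3 agree on F; apply F→CD and equate their CD entries.
No row becomes fully distinguished — the join is lossy.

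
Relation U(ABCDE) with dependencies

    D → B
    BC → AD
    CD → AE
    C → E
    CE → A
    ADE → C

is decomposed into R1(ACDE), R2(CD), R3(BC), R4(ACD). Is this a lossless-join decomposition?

Chase test. Columns are ABCDE; row i has aⱼ where attribute j ∈ Ri, else bᵢⱼ.
Initial tableau (one row per fragment):
  row 1: a1 b12 a3 a4 a5
  row 2: b21 b22 a3 a4 b25
  row 3: b31 a2 a3 b34 b35
  row 4: a1 b42 a3 a4 b45
Rows 1 and 2 agree on D; apply D→B and equate their B entries.
Rows 1 and 4 agree on D; apply D→B and equate their B entries.
Rows 1 and 2 agree on BC; apply BC→AD and equate their AD entries.
Rows 1 and 2 agree on CD; apply CD→AE and equate their AE entries.
Rows 1 and 4 agree on CD; apply CD→AE and equate their AE entries.
Rows 1 and 3 agree on C; apply C→E and equate their E entries.
Rows 1 and 3 agree on CE; apply CE→A and equate their A entries.
No row becomes fully distinguished — the join is lossy.

No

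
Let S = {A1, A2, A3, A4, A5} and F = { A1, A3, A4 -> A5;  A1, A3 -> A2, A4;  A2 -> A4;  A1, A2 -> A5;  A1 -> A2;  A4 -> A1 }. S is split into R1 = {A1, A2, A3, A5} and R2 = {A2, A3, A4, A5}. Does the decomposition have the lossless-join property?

Common attributes: R1 ∩ R2 = {A2, A3, A5}.
Closure of {A2, A3, A5}: A2 → A4 applies, adding A4; A4 → A1 applies, adding A1. So (A2, A3, A5)⁺ = {A1, A2, A3, A4, A5}.
This closure contains every attribute of R1, so R1 ∩ R2 → R1. The join is lossless.

Yes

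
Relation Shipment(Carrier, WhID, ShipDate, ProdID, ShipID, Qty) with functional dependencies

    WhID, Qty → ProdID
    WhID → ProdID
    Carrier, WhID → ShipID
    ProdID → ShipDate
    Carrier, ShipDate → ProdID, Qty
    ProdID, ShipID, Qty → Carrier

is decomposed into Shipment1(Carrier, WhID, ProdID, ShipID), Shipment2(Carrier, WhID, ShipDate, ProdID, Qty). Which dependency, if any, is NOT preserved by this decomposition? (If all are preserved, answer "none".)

ProdID, ShipID, Qty → Carrier

Check ProdID, ShipID, Qty → Carrier: no single fragment contains all of {Carrier, ProdID, ShipID, Qty}, and the restricted closure of {ProdID, ShipID, Qty} across the fragments never reaches {Carrier}.
WhID, Qty → ProdID is preserved.
WhID → ProdID is preserved.
Carrier, WhID → ShipID is preserved.
ProdID → ShipDate is preserved.
Carrier, ShipDate → ProdID, Qty is preserved.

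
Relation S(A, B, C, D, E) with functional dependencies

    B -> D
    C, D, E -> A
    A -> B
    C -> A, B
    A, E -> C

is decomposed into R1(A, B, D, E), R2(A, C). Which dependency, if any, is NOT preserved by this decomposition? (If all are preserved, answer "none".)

A, E -> C

Check A, E → C: no single fragment contains all of {A, C, E}, and the restricted closure of {A, E} across the fragments never reaches {C}.
B → D is preserved.
C, D, E → A is preserved.
A → B is preserved.
C → A, B is preserved.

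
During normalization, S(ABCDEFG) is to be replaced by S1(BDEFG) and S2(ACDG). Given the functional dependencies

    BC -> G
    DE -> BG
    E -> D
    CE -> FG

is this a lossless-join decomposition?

No

Common attributes: S1 ∩ S2 = {DG}.
No dependency enlarges {DG}, so (DG)⁺ = {DG}.
The closure contains neither all of S1 = {BDEFG} nor all of S2 = {ACDG}, so the common attributes are not a superkey of either fragment. The join is lossy.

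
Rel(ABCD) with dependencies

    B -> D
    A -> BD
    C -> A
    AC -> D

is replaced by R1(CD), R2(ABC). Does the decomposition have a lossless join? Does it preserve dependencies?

Lossless test: (C)⁺ = {ABCD}, which contains all of one fragment — lossless.
Dependency preservation: the restricted closure of {B} across the fragments never reaches {D}, so B → D cannot be enforced without a join — not preserved.

lossless but not dependency-preserving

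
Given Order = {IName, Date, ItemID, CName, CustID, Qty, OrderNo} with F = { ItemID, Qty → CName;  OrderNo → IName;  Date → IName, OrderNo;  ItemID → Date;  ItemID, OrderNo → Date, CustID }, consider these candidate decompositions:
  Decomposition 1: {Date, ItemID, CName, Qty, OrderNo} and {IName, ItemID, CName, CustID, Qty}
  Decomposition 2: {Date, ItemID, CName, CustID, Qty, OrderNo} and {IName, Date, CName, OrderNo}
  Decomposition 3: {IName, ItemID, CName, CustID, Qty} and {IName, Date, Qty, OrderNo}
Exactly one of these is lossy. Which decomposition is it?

Decomposition 3

Decomposition 1: common = {ItemID, CName, Qty}, closure = {IName, Date, ItemID, CName, CustID, Qty, OrderNo} → lossless.
Decomposition 2: common = {Date, CName, OrderNo}, closure = {IName, Date, CName, OrderNo} → lossless.
Decomposition 3: common = {IName, Qty}, closure = {IName, Qty} → lossy.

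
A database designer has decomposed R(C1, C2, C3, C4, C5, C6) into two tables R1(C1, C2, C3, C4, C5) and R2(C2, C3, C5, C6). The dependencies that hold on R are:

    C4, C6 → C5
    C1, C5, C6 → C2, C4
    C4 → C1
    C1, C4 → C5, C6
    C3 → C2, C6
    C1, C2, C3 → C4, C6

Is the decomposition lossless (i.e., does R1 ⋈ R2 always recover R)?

Common attributes: R1 ∩ R2 = {C2, C3, C5}.
Closure of {C2, C3, C5}: C3 → C2, C6 applies, adding C6. So (C2, C3, C5)⁺ = {C2, C3, C5, C6}.
This closure contains every attribute of R2, so R1 ∩ R2 → R2. The join is lossless.

Yes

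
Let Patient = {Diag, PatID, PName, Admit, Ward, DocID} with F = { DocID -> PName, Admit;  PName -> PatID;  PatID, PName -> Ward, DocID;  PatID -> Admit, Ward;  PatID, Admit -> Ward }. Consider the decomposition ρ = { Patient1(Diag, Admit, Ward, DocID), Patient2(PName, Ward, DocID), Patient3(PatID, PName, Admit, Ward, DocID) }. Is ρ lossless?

Chase test. Columns are Diag, PatID, PName, Admit, Ward, DocID; row i has aⱼ where attribute j ∈ Patienti, else bᵢⱼ.
Initial tableau (one row per fragment):
  row 1: a1 b12 b13 a4 a5 a6
  row 2: b21 b22 a3 b24 a5 a6
  row 3: b31 a2 a3 a4 a5 a6
Rows 1 and 2 agree on DocID; apply DocID→PName, Admit and equate their PName, Admit entries.
Rows 1 and 2 agree on PName; apply PName→PatID and equate their PatID entries.
Rows 1 and 3 agree on PName; apply PName→PatID and equate their PatID entries.
Row 1 is now all distinguished symbols — the join is lossless.

Yes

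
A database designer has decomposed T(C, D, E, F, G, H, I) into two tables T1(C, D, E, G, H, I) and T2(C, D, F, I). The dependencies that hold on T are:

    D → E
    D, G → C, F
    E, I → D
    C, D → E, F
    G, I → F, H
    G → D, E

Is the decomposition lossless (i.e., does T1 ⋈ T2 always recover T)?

Yes

Common attributes: T1 ∩ T2 = {C, D, I}.
Closure of {C, D, I}: D → E applies, adding E; C, D → E, F applies, adding F. So (C, D, I)⁺ = {C, D, E, F, I}.
This closure contains every attribute of T2, so T1 ∩ T2 → T2. The join is lossless.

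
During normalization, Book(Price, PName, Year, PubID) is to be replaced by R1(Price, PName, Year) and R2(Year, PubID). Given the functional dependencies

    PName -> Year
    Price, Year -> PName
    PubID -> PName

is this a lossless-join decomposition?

No

Common attributes: R1 ∩ R2 = {Year}.
No dependency enlarges {Year}, so (Year)⁺ = {Year}.
The closure contains neither all of R1 = {Price, PName, Year} nor all of R2 = {Year, PubID}, so the common attributes are not a superkey of either fragment. The join is lossy.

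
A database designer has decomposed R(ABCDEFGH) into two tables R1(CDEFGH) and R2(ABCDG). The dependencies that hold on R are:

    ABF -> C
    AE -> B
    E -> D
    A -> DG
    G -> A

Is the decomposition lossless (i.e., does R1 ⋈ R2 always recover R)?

Common attributes: R1 ∩ R2 = {CDG}.
Closure of {CDG}: G → A applies, adding A. So (CDG)⁺ = {ACDG}.
The closure contains neither all of R1 = {CDEFGH} nor all of R2 = {ABCDG}, so the common attributes are not a superkey of either fragment. The join is lossy.

No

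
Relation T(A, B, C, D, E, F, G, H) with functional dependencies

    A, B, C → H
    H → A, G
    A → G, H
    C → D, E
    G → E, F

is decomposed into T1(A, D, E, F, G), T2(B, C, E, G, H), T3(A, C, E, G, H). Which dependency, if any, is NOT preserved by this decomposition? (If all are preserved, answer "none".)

Check C → D, E: no single fragment contains all of {C, D, E}, and the restricted closure of {C} across the fragments never reaches {D, E}.
A, B, C → H is preserved.
H → A, G is preserved.
A → G, H is preserved.
G → E, F is preserved.

C → D, E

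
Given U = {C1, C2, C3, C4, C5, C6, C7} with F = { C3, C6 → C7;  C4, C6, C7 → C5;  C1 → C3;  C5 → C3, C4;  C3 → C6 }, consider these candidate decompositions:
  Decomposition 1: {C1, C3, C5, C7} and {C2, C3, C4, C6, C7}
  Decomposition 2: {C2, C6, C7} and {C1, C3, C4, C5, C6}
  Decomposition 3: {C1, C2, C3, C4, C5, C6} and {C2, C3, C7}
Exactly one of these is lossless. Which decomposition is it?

Decomposition 1: common = {C3, C7}, closure = {C3, C6, C7} → lossy.
Decomposition 2: common = {C6}, closure = {C6} → lossy.
Decomposition 3: common = {C2, C3}, closure = {C2, C3, C6, C7} → lossless.

Decomposition 3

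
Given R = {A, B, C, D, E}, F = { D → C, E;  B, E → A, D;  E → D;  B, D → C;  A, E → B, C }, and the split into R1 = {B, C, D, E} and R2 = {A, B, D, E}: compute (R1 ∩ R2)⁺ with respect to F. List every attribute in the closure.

R1 ∩ R2 = {B, D, E}.
D → C, E applies, adding C
B, E → A, D applies, adding A
Closure: {A, B, C, D, E}.

A, B, C, D, E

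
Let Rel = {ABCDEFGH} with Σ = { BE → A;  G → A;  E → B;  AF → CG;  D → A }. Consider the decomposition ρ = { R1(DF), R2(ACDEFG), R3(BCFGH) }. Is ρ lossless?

No

Chase test. Columns are ABCDEFGH; row i has aⱼ where attribute j ∈ Ri, else bᵢⱼ.
Initial tableau (one row per fragment):
  row 1: b11 b12 b13 a4 b15 a6 b17 b18
  row 2: a1 b22 a3 a4 a5 a6 a7 b28
  row 3: b31 a2 a3 b34 b35 a6 a7 a8
Rows 2 and 3 agree on G; apply G→A and equate their A entries.
Rows 1 and 2 agree on D; apply D→A and equate their A entries.
Rows 1 and 2 agree on AF; apply AF→CG and equate their CG entries.
No row becomes fully distinguished — the join is lossy.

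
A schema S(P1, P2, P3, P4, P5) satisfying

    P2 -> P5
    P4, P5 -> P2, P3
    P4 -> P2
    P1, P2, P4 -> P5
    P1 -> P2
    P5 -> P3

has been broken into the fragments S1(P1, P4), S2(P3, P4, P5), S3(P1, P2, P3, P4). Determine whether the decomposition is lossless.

Yes

Chase test. Columns are P1, P2, P3, P4, P5; row i has aⱼ where attribute j ∈ Si, else bᵢⱼ.
Initial tableau (one row per fragment):
  row 1: a1 b12 b13 a4 b15
  row 2: b21 b22 a3 a4 a5
  row 3: a1 a2 a3 a4 b35
Rows 1 and 2 agree on P4; apply P4→P2 and equate their P2 entries.
Rows 1 and 3 agree on P4; apply P4→P2 and equate their P2 entries.
Rows 1 and 3 agree on P1, P2, P4; apply P1, P2, P4→P5 and equate their P5 entries.
Rows 1 and 3 agree on P5; apply P5→P3 and equate their P3 entries.
Rows 1 and 2 agree on P2; apply P2→P5 and equate their P5 entries.
Row 1 is now all distinguished symbols — the join is lossless.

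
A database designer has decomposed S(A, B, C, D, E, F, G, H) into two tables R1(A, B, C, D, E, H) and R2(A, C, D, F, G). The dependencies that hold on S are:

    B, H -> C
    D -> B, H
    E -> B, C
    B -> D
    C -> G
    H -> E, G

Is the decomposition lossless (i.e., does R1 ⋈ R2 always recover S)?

Yes

Common attributes: R1 ∩ R2 = {A, C, D}.
Closure of {A, C, D}: D → B, H applies, adding B, H; C → G applies, adding G; H → E, G applies, adding E. So (A, C, D)⁺ = {A, B, C, D, E, G, H}.
This closure contains every attribute of R1, so R1 ∩ R2 → R1. The join is lossless.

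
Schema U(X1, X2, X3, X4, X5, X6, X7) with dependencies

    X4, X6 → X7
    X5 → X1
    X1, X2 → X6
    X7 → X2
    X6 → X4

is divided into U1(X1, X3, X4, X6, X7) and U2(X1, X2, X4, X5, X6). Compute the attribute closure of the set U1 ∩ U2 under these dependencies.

X1, X2, X4, X6, X7

U1 ∩ U2 = {X1, X4, X6}.
X4, X6 → X7 applies, adding X7
X7 → X2 applies, adding X2
Closure: {X1, X2, X4, X6, X7}.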